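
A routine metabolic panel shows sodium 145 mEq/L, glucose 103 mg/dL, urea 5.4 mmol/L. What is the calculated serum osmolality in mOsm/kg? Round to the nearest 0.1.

Calculated osmolality = 2·Na + glucose/18 + urea
= 2·145 + 103/18 + 5.4
= 290 + 5.72 + 5.40
= 301.12 mOsm/kg

301.1 mOsm/kg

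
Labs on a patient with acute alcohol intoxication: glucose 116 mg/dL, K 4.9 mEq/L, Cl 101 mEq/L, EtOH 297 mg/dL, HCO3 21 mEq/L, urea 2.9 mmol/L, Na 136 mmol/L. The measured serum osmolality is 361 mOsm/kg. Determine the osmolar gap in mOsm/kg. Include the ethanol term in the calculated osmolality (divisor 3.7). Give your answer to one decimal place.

-0.6 mOsm/kg

Calculated osmolality = 2·Na + glucose/18 + urea + ethanol/3.7
= 2·136 + 116/18 + 2.9 + 297/3.7
= 272 + 6.44 + 2.90 + 80.27
= 361.61 mOsm/kg ≈ 361.6 mOsm/kg
Osmolar gap = measured − calculated = 361 − 361.6 = -0.6 mOsm/kg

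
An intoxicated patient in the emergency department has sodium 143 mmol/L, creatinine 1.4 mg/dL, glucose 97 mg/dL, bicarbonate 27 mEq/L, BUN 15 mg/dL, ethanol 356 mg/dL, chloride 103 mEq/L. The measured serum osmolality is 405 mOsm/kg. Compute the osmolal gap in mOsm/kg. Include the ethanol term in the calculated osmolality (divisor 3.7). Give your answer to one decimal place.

12.0 mOsm/kg

Calculated osmolality = 2·Na + glucose/18 + BUN/2.8 + ethanol/3.7
= 2·143 + 97/18 + 15/2.8 + 356/3.7
= 286 + 5.39 + 5.36 + 96.22
= 392.97 mOsm/kg ≈ 393.0 mOsm/kg
Osmolar gap = measured − calculated = 405 − 393.0 = 12.0 mOsm/kg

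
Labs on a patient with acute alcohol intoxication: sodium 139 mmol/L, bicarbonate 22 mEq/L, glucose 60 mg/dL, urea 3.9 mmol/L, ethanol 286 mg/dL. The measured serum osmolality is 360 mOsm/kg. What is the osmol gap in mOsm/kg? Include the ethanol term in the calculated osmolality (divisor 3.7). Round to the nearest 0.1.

Calculated osmolality = 2·Na + glucose/18 + urea + ethanol/3.7
= 2·139 + 60/18 + 3.9 + 286/3.7
= 278 + 3.33 + 3.90 + 77.30
= 362.53 mOsm/kg ≈ 362.5 mOsm/kg
Osmolar gap = measured − calculated = 360 − 362.5 = -2.5 mOsm/kg

-2.5 mOsm/kg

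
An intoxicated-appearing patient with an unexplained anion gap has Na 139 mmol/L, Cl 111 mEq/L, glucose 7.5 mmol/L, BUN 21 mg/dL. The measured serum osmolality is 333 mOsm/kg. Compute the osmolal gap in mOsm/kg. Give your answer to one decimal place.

Calculated osmolality = 2·Na + glucose + BUN/2.8
= 2·139 + 7.5 + 21/2.8
= 278 + 7.50 + 7.50
= 293 mOsm/kg ≈ 293.0 mOsm/kg
Osmolar gap = measured − calculated = 333 − 293.0 = 40.0 mOsm/kg

40.0 mOsm/kg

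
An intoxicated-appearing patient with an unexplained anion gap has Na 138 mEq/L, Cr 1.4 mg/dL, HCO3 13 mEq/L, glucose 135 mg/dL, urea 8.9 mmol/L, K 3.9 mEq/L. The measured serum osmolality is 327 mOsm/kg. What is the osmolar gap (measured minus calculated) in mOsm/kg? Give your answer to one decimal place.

34.6 mOsm/kg

Calculated osmolality = 2·Na + glucose/18 + urea
= 2·138 + 135/18 + 8.9
= 276 + 7.50 + 8.90
= 292.4 mOsm/kg ≈ 292.4 mOsm/kg
Osmolar gap = measured − calculated = 327 − 292.4 = 34.6 mOsm/kg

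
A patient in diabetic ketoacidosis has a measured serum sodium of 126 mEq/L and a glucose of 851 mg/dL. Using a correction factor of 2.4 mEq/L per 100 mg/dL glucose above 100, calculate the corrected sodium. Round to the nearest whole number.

144 mEq/L

Corrected Na = measured Na + 2.4 · (glucose − 100)/100
= 126 + 2.4 · (851 − 100)/100
= 126 + 18
= 144 mEq/L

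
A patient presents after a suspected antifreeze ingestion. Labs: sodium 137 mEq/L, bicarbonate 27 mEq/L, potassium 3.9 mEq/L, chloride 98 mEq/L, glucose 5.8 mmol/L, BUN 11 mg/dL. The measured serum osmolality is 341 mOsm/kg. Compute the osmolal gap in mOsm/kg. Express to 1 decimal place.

Calculated osmolality = 2·Na + glucose + BUN/2.8
= 2·137 + 5.8 + 11/2.8
= 274 + 5.80 + 3.93
= 283.73 mOsm/kg ≈ 283.7 mOsm/kg
Osmolar gap = measured − calculated = 341 − 283.7 = 57.3 mOsm/kg

57.3 mOsm/kg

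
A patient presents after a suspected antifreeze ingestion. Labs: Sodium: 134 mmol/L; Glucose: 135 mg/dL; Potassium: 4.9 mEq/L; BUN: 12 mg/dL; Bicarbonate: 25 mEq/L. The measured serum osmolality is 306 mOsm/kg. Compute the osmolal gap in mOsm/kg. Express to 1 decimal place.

Calculated osmolality = 2·Na + glucose/18 + BUN/2.8
= 2·134 + 135/18 + 12/2.8
= 268 + 7.50 + 4.29
= 279.79 mOsm/kg ≈ 279.8 mOsm/kg
Osmolar gap = measured − calculated = 306 − 279.8 = 26.2 mOsm/kg

26.2 mOsm/kg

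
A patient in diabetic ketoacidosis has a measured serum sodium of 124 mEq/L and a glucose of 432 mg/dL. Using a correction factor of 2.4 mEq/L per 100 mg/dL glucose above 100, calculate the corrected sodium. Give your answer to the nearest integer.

Corrected Na = measured Na + 2.4 · (glucose − 100)/100
= 124 + 2.4 · (432 − 100)/100
= 124 + 8
= 132 mEq/L

132 mEq/L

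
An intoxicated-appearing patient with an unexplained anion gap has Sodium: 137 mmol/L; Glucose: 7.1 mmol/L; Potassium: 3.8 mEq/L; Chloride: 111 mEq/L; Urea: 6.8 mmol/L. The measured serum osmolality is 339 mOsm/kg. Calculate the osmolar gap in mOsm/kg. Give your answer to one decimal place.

51.1 mOsm/kg

Calculated osmolality = 2·Na + glucose + urea
= 2·137 + 7.1 + 6.8
= 274 + 7.10 + 6.80
= 287.9 mOsm/kg ≈ 287.9 mOsm/kg
Osmolar gap = measured − calculated = 339 − 287.9 = 51.1 mOsm/kg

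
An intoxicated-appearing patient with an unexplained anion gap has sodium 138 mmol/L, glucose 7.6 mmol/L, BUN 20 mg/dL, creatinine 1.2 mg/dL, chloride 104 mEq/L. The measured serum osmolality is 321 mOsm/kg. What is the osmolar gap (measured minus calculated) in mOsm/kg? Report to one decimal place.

Calculated osmolality = 2·Na + glucose + BUN/2.8
= 2·138 + 7.6 + 20/2.8
= 276 + 7.60 + 7.14
= 290.74 mOsm/kg ≈ 290.7 mOsm/kg
Osmolar gap = measured − calculated = 321 − 290.7 = 30.3 mOsm/kg

30.3 mOsm/kg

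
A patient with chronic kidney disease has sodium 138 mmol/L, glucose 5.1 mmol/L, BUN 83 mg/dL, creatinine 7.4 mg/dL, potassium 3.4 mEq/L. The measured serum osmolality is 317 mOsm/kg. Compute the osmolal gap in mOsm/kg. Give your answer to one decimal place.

6.3 mOsm/kg

Calculated osmolality = 2·Na + glucose + BUN/2.8
= 2·138 + 5.1 + 83/2.8
= 276 + 5.10 + 29.64
= 310.74 mOsm/kg ≈ 310.7 mOsm/kg
Osmolar gap = measured − calculated = 317 − 310.7 = 6.3 mOsm/kg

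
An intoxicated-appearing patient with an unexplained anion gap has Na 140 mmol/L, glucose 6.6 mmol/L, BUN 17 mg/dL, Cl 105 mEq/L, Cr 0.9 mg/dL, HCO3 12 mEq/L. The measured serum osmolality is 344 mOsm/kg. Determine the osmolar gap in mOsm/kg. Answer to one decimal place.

51.3 mOsm/kg

Calculated osmolality = 2·Na + glucose + BUN/2.8
= 2·140 + 6.6 + 17/2.8
= 280 + 6.60 + 6.07
= 292.67 mOsm/kg ≈ 292.7 mOsm/kg
Osmolar gap = measured − calculated = 344 − 292.7 = 51.3 mOsm/kg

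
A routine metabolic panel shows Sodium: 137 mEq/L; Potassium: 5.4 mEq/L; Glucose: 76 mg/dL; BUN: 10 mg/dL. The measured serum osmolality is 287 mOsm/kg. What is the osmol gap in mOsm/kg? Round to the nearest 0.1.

Calculated osmolality = 2·Na + glucose/18 + BUN/2.8
= 2·137 + 76/18 + 10/2.8
= 274 + 4.22 + 3.57
= 281.79 mOsm/kg ≈ 281.8 mOsm/kg
Osmolar gap = measured − calculated = 287 − 281.8 = 5.2 mOsm/kg

5.2 mOsm/kg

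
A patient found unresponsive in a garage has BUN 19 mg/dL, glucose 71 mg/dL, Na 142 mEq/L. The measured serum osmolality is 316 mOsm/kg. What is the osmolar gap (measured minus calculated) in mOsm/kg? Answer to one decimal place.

21.3 mOsm/kg

Calculated osmolality = 2·Na + glucose/18 + BUN/2.8
= 2·142 + 71/18 + 19/2.8
= 284 + 3.94 + 6.79
= 294.73 mOsm/kg ≈ 294.7 mOsm/kg
Osmolar gap = measured − calculated = 316 − 294.7 = 21.3 mOsm/kg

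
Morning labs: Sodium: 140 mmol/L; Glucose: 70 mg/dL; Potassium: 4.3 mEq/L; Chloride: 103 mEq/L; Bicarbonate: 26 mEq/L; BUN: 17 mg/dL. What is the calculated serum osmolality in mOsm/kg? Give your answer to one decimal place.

290.0 mOsm/kg

Calculated osmolality = 2·Na + glucose/18 + BUN/2.8
= 2·140 + 70/18 + 17/2.8
= 280 + 3.89 + 6.07
= 289.96 mOsm/kg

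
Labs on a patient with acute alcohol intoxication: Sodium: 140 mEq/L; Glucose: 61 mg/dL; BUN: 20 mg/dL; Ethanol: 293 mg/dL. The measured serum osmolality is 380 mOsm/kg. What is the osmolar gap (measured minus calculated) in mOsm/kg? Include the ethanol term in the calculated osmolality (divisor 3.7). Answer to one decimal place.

Calculated osmolality = 2·Na + glucose/18 + BUN/2.8 + ethanol/3.7
= 2·140 + 61/18 + 20/2.8 + 293/3.7
= 280 + 3.39 + 7.14 + 79.19
= 369.72 mOsm/kg ≈ 369.7 mOsm/kg
Osmolar gap = measured − calculated = 380 − 369.7 = 10.3 mOsm/kg

10.3 mOsm/kg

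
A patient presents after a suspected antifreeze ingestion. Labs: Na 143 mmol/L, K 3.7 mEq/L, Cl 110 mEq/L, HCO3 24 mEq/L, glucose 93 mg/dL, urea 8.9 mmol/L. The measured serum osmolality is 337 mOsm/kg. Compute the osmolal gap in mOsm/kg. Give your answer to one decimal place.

36.9 mOsm/kg

Calculated osmolality = 2·Na + glucose/18 + urea
= 2·143 + 93/18 + 8.9
= 286 + 5.17 + 8.90
= 300.07 mOsm/kg ≈ 300.1 mOsm/kg
Osmolar gap = measured − calculated = 337 − 300.1 = 36.9 mOsm/kg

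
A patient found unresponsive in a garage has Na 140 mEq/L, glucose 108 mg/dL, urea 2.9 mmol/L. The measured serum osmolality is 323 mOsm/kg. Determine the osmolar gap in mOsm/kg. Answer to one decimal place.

34.1 mOsm/kg

Calculated osmolality = 2·Na + glucose/18 + urea
= 2·140 + 108/18 + 2.9
= 280 + 6 + 2.90
= 288.9 mOsm/kg ≈ 288.9 mOsm/kg
Osmolar gap = measured − calculated = 323 − 288.9 = 34.1 mOsm/kg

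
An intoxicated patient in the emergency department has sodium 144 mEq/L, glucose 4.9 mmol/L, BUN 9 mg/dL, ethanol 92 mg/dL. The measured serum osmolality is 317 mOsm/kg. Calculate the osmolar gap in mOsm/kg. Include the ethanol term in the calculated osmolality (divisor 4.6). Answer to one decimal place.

0.9 mOsm/kg

Calculated osmolality = 2·Na + glucose + BUN/2.8 + ethanol/4.6
= 2·144 + 4.9 + 9/2.8 + 92/4.6
= 288 + 4.90 + 3.21 + 20
= 316.11 mOsm/kg ≈ 316.1 mOsm/kg
Osmolar gap = measured − calculated = 317 − 316.1 = 0.9 mOsm/kg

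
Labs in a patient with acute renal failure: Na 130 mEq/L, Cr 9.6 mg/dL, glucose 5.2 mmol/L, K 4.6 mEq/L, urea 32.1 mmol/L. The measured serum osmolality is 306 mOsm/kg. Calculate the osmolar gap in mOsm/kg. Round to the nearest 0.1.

Calculated osmolality = 2·Na + glucose + urea
= 2·130 + 5.2 + 32.1
= 260 + 5.20 + 32.10
= 297.3 mOsm/kg ≈ 297.3 mOsm/kg
Osmolar gap = measured − calculated = 306 − 297.3 = 8.7 mOsm/kg

8.7 mOsm/kg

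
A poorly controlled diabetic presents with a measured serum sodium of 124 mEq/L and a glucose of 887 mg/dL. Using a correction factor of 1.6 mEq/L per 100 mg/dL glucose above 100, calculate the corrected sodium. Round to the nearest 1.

137 mEq/L

Corrected Na = measured Na + 1.6 · (glucose − 100)/100
= 124 + 1.6 · (887 − 100)/100
= 124 + 12.6
= 136.6 mEq/L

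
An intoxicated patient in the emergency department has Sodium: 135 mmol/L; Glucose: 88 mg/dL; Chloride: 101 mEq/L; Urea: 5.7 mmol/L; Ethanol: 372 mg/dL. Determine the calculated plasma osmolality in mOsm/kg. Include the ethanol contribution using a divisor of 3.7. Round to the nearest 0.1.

Calculated osmolality = 2·Na + glucose/18 + urea + ethanol/3.7
= 2·135 + 88/18 + 5.7 + 372/3.7
= 270 + 4.89 + 5.70 + 100.54
= 381.13 mOsm/kg

381.1 mOsm/kg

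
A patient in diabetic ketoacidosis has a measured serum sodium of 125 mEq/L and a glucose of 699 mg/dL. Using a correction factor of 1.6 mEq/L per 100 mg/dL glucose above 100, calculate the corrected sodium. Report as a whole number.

135 mEq/L

Corrected Na = measured Na + 1.6 · (glucose − 100)/100
= 125 + 1.6 · (699 − 100)/100
= 125 + 9.6
= 134.6 mEq/L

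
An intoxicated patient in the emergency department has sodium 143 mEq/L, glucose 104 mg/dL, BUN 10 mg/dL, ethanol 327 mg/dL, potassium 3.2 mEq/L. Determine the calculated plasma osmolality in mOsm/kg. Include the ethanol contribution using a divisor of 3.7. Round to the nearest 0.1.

383.7 mOsm/kg

Calculated osmolality = 2·Na + glucose/18 + BUN/2.8 + ethanol/3.7
= 2·143 + 104/18 + 10/2.8 + 327/3.7
= 286 + 5.78 + 3.57 + 88.38
= 383.73 mOsm/kg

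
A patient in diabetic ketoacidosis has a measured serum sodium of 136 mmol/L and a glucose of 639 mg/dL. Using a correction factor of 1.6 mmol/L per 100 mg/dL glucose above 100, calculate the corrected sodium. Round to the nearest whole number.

Corrected Na = measured Na + 1.6 · (glucose − 100)/100
= 136 + 1.6 · (639 − 100)/100
= 136 + 8.6
= 144.6 mmol/L

145 mmol/L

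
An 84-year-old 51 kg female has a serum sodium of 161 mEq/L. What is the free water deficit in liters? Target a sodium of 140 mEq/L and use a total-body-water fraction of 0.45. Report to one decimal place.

TBW = 0.45 · 51 = 22.95 L
Free water deficit = TBW · (Na/140 − 1)
= 22.95 · (161/140 − 1)
= 22.95 · 0.15
= 3.44 L

3.4 L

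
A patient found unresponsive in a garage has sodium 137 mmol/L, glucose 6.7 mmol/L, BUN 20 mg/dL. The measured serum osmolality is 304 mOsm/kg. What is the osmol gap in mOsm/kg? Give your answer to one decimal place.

Calculated osmolality = 2·Na + glucose + BUN/2.8
= 2·137 + 6.7 + 20/2.8
= 274 + 6.70 + 7.14
= 287.84 mOsm/kg ≈ 287.8 mOsm/kg
Osmolar gap = measured − calculated = 304 − 287.8 = 16.2 mOsm/kg

16.2 mOsm/kg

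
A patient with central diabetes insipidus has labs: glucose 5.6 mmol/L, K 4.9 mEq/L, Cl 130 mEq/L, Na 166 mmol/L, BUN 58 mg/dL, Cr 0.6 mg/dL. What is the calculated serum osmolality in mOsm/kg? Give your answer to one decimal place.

358.3 mOsm/kg

Calculated osmolality = 2·Na + glucose + BUN/2.8
= 2·166 + 5.6 + 58/2.8
= 332 + 5.60 + 20.71
= 358.31 mOsm/kg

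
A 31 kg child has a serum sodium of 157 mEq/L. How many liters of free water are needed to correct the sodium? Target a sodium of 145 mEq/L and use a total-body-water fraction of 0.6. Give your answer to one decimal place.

1.5 L

TBW = 0.6 · 31 = 18.6 L
Free water deficit = TBW · (Na/145 − 1)
= 18.6 · (157/145 − 1)
= 18.6 · 0.0828
= 1.54 L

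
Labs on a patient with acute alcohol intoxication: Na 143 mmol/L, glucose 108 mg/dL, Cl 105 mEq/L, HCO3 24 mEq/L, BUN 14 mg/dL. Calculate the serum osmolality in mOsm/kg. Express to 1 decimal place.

297.0 mOsm/kg

Calculated osmolality = 2·Na + glucose/18 + BUN/2.8
= 2·143 + 108/18 + 14/2.8
= 286 + 6 + 5
= 297 mOsm/kg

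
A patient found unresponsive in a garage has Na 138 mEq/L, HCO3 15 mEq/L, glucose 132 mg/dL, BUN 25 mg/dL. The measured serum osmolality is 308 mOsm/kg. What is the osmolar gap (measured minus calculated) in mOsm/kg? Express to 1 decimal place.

15.7 mOsm/kg

Calculated osmolality = 2·Na + glucose/18 + BUN/2.8
= 2·138 + 132/18 + 25/2.8
= 276 + 7.33 + 8.93
= 292.26 mOsm/kg ≈ 292.3 mOsm/kg
Osmolar gap = measured − calculated = 308 − 292.3 = 15.7 mOsm/kg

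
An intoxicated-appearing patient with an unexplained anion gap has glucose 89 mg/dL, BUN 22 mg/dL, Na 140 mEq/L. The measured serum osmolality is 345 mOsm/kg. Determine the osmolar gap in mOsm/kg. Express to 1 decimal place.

Calculated osmolality = 2·Na + glucose/18 + BUN/2.8
= 2·140 + 89/18 + 22/2.8
= 280 + 4.94 + 7.86
= 292.8 mOsm/kg ≈ 292.8 mOsm/kg
Osmolar gap = measured − calculated = 345 − 292.8 = 52.2 mOsm/kg

52.2 mOsm/kg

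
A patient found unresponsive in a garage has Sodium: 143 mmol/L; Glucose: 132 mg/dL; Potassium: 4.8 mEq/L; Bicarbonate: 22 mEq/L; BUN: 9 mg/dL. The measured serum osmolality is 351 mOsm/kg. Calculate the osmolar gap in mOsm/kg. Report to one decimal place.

Calculated osmolality = 2·Na + glucose/18 + BUN/2.8
= 2·143 + 132/18 + 9/2.8
= 286 + 7.33 + 3.21
= 296.54 mOsm/kg ≈ 296.5 mOsm/kg
Osmolar gap = measured − calculated = 351 − 296.5 = 54.5 mOsm/kg

54.5 mOsm/kg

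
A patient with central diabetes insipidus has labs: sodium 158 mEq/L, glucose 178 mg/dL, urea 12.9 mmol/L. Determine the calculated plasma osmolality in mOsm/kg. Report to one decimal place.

338.8 mOsm/kg

Calculated osmolality = 2·Na + glucose/18 + urea
= 2·158 + 178/18 + 12.9
= 316 + 9.89 + 12.90
= 338.79 mOsm/kg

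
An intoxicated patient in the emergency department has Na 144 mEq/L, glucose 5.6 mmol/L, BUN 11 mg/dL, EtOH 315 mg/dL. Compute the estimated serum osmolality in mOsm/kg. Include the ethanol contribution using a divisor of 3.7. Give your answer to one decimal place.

Calculated osmolality = 2·Na + glucose + BUN/2.8 + ethanol/3.7
= 2·144 + 5.6 + 11/2.8 + 315/3.7
= 288 + 5.60 + 3.93 + 85.14
= 382.67 mOsm/kg

382.7 mOsm/kg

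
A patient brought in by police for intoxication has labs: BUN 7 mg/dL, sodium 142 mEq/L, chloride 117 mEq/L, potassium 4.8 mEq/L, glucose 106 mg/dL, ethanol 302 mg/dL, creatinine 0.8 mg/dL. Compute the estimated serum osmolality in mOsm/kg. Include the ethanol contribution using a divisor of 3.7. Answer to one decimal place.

Calculated osmolality = 2·Na + glucose/18 + BUN/2.8 + ethanol/3.7
= 2·142 + 106/18 + 7/2.8 + 302/3.7
= 284 + 5.89 + 2.50 + 81.62
= 374.01 mOsm/kg

374.0 mOsm/kg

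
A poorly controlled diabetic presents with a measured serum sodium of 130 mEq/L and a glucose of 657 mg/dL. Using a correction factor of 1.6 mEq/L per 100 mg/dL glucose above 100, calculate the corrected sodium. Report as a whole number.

139 mEq/L

Corrected Na = measured Na + 1.6 · (glucose − 100)/100
= 130 + 1.6 · (657 − 100)/100
= 130 + 8.9
= 138.9 mEq/L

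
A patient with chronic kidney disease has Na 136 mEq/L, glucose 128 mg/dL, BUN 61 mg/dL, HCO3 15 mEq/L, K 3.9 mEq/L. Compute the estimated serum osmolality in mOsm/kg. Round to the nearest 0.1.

300.9 mOsm/kg

Calculated osmolality = 2·Na + glucose/18 + BUN/2.8
= 2·136 + 128/18 + 61/2.8
= 272 + 7.11 + 21.79
= 300.9 mOsm/kg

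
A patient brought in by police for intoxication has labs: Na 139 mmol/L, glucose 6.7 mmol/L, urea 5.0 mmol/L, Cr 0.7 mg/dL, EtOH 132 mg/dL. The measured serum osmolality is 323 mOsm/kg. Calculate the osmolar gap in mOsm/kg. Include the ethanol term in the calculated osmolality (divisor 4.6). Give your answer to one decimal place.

4.6 mOsm/kg

Calculated osmolality = 2·Na + glucose + urea + ethanol/4.6
= 2·139 + 6.7 + 5 + 132/4.6
= 278 + 6.70 + 5 + 28.70
= 318.4 mOsm/kg ≈ 318.4 mOsm/kg
Osmolar gap = measured − calculated = 323 − 318.4 = 4.6 mOsm/kg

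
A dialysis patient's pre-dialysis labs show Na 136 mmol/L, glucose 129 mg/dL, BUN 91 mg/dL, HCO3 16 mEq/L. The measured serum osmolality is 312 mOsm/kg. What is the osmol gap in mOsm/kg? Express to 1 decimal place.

0.3 mOsm/kg

Calculated osmolality = 2·Na + glucose/18 + BUN/2.8
= 2·136 + 129/18 + 91/2.8
= 272 + 7.17 + 32.50
= 311.67 mOsm/kg ≈ 311.7 mOsm/kg
Osmolar gap = measured − calculated = 312 − 311.7 = 0.3 mOsm/kg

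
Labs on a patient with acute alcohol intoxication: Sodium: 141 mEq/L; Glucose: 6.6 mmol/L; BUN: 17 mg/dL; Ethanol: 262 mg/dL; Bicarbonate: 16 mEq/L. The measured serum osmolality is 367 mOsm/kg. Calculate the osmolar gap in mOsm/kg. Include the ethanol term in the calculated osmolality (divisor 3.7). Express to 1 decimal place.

Calculated osmolality = 2·Na + glucose + BUN/2.8 + ethanol/3.7
= 2·141 + 6.6 + 17/2.8 + 262/3.7
= 282 + 6.60 + 6.07 + 70.81
= 365.48 mOsm/kg ≈ 365.5 mOsm/kg
Osmolar gap = measured − calculated = 367 − 365.5 = 1.5 mOsm/kg

1.5 mOsm/kg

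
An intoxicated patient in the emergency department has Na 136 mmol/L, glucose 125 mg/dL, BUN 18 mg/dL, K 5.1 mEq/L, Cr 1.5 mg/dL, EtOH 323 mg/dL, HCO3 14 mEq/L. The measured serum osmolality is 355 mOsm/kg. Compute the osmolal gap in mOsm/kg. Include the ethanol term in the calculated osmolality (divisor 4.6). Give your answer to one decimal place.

Calculated osmolality = 2·Na + glucose/18 + BUN/2.8 + ethanol/4.6
= 2·136 + 125/18 + 18/2.8 + 323/4.6
= 272 + 6.94 + 6.43 + 70.22
= 355.59 mOsm/kg ≈ 355.6 mOsm/kg
Osmolar gap = measured − calculated = 355 − 355.6 = -0.6 mOsm/kg

-0.6 mOsm/kg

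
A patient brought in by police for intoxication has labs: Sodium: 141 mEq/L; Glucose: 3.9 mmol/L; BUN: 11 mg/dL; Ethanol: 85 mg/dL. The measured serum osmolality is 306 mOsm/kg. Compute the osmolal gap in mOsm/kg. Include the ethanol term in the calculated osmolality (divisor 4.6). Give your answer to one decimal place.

Calculated osmolality = 2·Na + glucose + BUN/2.8 + ethanol/4.6
= 2·141 + 3.9 + 11/2.8 + 85/4.6
= 282 + 3.90 + 3.93 + 18.48
= 308.31 mOsm/kg ≈ 308.3 mOsm/kg
Osmolar gap = measured − calculated = 306 − 308.3 = -2.3 mOsm/kg

-2.3 mOsm/kg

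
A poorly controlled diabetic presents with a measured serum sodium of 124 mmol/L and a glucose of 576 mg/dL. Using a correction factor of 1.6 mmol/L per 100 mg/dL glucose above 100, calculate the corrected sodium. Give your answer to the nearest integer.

Corrected Na = measured Na + 1.6 · (glucose − 100)/100
= 124 + 1.6 · (576 − 100)/100
= 124 + 7.6
= 131.6 mmol/L

132 mmol/L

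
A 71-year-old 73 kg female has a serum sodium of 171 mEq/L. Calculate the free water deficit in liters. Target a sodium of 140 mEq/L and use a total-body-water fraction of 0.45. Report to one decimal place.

7.3 L

TBW = 0.45 · 73 = 32.85 L
Free water deficit = TBW · (Na/140 − 1)
= 32.85 · (171/140 − 1)
= 32.85 · 0.2214
= 7.27 L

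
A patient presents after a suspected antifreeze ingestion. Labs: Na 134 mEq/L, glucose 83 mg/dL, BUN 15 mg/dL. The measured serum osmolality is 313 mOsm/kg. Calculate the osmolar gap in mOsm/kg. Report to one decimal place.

35.0 mOsm/kg

Calculated osmolality = 2·Na + glucose/18 + BUN/2.8
= 2·134 + 83/18 + 15/2.8
= 268 + 4.61 + 5.36
= 277.97 mOsm/kg ≈ 278.0 mOsm/kg
Osmolar gap = measured − calculated = 313 − 278.0 = 35.0 mOsm/kg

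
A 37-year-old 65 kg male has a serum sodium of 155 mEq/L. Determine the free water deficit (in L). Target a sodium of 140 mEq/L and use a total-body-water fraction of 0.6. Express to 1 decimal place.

TBW = 0.6 · 65 = 39 L
Free water deficit = TBW · (Na/140 − 1)
= 39 · (155/140 − 1)
= 39 · 0.1071
= 4.18 L

4.2 L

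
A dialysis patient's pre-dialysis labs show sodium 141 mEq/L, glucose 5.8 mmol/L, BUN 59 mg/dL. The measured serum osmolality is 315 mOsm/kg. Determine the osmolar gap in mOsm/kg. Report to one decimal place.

Calculated osmolality = 2·Na + glucose + BUN/2.8
= 2·141 + 5.8 + 59/2.8
= 282 + 5.80 + 21.07
= 308.87 mOsm/kg ≈ 308.9 mOsm/kg
Osmolar gap = measured − calculated = 315 − 308.9 = 6.1 mOsm/kg

6.1 mOsm/kg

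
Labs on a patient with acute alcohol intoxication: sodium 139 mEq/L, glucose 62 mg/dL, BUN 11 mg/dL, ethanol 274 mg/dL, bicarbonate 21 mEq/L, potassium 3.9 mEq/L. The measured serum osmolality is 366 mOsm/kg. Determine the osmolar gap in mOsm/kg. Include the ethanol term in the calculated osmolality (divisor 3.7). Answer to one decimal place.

6.6 mOsm/kg

Calculated osmolality = 2·Na + glucose/18 + BUN/2.8 + ethanol/3.7
= 2·139 + 62/18 + 11/2.8 + 274/3.7
= 278 + 3.44 + 3.93 + 74.05
= 359.42 mOsm/kg ≈ 359.4 mOsm/kg
Osmolar gap = measured − calculated = 366 − 359.4 = 6.6 mOsm/kg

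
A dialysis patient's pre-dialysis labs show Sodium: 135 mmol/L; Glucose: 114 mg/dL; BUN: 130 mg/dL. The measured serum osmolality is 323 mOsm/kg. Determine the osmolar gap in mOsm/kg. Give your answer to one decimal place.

Calculated osmolality = 2·Na + glucose/18 + BUN/2.8
= 2·135 + 114/18 + 130/2.8
= 270 + 6.33 + 46.43
= 322.76 mOsm/kg ≈ 322.8 mOsm/kg
Osmolar gap = measured − calculated = 323 − 322.8 = 0.2 mOsm/kg

0.2 mOsm/kg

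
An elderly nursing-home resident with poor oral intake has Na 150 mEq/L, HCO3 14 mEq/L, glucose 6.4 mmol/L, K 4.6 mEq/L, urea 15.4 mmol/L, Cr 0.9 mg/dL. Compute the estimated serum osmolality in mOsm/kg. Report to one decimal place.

Calculated osmolality = 2·Na + glucose + urea
= 2·150 + 6.4 + 15.4
= 300 + 6.40 + 15.40
= 321.8 mOsm/kg

321.8 mOsm/kg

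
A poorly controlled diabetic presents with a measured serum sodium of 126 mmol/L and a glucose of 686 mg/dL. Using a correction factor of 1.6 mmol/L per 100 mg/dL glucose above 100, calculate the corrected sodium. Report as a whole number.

Corrected Na = measured Na + 1.6 · (glucose − 100)/100
= 126 + 1.6 · (686 − 100)/100
= 126 + 9.4
= 135.4 mmol/L

135 mmol/L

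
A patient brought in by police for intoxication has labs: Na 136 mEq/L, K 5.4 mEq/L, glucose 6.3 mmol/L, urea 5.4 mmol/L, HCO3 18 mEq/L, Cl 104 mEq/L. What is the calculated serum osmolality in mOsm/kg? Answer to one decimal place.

Calculated osmolality = 2·Na + glucose + urea
= 2·136 + 6.3 + 5.4
= 272 + 6.30 + 5.40
= 283.7 mOsm/kg

283.7 mOsm/kg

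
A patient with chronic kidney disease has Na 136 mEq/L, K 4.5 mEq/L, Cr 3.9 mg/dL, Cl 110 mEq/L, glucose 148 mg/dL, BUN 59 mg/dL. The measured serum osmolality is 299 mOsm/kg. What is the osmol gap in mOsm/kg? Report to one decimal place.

Calculated osmolality = 2·Na + glucose/18 + BUN/2.8
= 2·136 + 148/18 + 59/2.8
= 272 + 8.22 + 21.07
= 301.29 mOsm/kg ≈ 301.3 mOsm/kg
Osmolar gap = measured − calculated = 299 − 301.3 = -2.3 mOsm/kg

-2.3 mOsm/kg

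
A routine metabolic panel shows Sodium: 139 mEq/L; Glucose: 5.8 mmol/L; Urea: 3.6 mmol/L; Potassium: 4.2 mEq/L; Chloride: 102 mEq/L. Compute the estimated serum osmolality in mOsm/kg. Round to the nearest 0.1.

Calculated osmolality = 2·Na + glucose + urea
= 2·139 + 5.8 + 3.6
= 278 + 5.80 + 3.60
= 287.4 mOsm/kg

287.4 mOsm/kg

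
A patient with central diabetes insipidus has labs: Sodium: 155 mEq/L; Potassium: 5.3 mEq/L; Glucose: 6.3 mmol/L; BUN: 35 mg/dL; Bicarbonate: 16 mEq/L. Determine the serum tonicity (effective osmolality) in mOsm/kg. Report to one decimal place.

316.3 mOsm/kg

Effective osmolality excludes urea (freely permeant across cell membranes):
2·Na + glucose
= 2·155 + 6.3
= 310 + 6.3
= 316.3 mOsm/kg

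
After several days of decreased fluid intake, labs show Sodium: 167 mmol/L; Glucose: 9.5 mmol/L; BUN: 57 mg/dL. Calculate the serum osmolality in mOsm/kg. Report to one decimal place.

363.9 mOsm/kg

Calculated osmolality = 2·Na + glucose + BUN/2.8
= 2·167 + 9.5 + 57/2.8
= 334 + 9.50 + 20.36
= 363.86 mOsm/kg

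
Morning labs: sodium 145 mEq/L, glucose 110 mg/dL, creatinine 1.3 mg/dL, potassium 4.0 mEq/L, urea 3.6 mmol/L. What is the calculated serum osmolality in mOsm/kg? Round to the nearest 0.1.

Calculated osmolality = 2·Na + glucose/18 + urea
= 2·145 + 110/18 + 3.6
= 290 + 6.11 + 3.60
= 299.71 mOsm/kg

299.7 mOsm/kg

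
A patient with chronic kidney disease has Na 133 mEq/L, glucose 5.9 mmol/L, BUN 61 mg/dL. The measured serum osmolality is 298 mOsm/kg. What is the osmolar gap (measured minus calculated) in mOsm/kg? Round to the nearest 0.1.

4.3 mOsm/kg

Calculated osmolality = 2·Na + glucose + BUN/2.8
= 2·133 + 5.9 + 61/2.8
= 266 + 5.90 + 21.79
= 293.69 mOsm/kg ≈ 293.7 mOsm/kg
Osmolar gap = measured − calculated = 298 − 293.7 = 4.3 mOsm/kg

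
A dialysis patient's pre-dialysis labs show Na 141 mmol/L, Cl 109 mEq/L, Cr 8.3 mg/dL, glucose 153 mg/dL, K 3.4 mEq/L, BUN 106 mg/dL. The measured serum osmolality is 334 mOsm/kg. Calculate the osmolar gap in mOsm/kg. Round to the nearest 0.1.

5.6 mOsm/kg

Calculated osmolality = 2·Na + glucose/18 + BUN/2.8
= 2·141 + 153/18 + 106/2.8
= 282 + 8.50 + 37.86
= 328.36 mOsm/kg ≈ 328.4 mOsm/kg
Osmolar gap = measured − calculated = 334 − 328.4 = 5.6 mOsm/kg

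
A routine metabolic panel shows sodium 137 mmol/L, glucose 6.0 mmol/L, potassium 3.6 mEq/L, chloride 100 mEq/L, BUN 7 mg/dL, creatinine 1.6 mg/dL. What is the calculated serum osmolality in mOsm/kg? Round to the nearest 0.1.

Calculated osmolality = 2·Na + glucose + BUN/2.8
= 2·137 + 6 + 7/2.8
= 274 + 6 + 2.50
= 282.5 mOsm/kg

282.5 mOsm/kg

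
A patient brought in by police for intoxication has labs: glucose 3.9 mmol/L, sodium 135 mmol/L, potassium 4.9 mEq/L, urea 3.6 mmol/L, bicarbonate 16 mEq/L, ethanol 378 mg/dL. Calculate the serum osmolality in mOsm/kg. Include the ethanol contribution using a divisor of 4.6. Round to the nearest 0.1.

359.7 mOsm/kg

Calculated osmolality = 2·Na + glucose + urea + ethanol/4.6
= 2·135 + 3.9 + 3.6 + 378/4.6
= 270 + 3.90 + 3.60 + 82.17
= 359.67 mOsm/kg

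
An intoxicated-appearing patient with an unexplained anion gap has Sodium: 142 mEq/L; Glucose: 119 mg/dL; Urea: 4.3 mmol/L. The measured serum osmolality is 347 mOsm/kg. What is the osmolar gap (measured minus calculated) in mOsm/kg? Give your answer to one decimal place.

Calculated osmolality = 2·Na + glucose/18 + urea
= 2·142 + 119/18 + 4.3
= 284 + 6.61 + 4.30
= 294.91 mOsm/kg ≈ 294.9 mOsm/kg
Osmolar gap = measured − calculated = 347 − 294.9 = 52.1 mOsm/kg

52.1 mOsm/kg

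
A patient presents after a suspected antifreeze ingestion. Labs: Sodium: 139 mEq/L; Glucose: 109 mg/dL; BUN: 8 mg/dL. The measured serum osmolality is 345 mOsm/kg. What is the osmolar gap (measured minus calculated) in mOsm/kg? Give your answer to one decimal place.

58.1 mOsm/kg

Calculated osmolality = 2·Na + glucose/18 + BUN/2.8
= 2·139 + 109/18 + 8/2.8
= 278 + 6.06 + 2.86
= 286.92 mOsm/kg ≈ 286.9 mOsm/kg
Osmolar gap = measured − calculated = 345 − 286.9 = 58.1 mOsm/kg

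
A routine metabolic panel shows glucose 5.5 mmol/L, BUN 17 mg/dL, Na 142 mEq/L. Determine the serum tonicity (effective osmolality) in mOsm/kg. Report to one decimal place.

Effective osmolality excludes urea (freely permeant across cell membranes):
2·Na + glucose
= 2·142 + 5.5
= 284 + 5.5
= 289.5 mOsm/kg

289.5 mOsm/kg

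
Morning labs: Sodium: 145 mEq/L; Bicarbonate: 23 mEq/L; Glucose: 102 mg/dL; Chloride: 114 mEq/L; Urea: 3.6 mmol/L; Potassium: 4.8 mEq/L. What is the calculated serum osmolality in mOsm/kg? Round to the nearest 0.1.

299.3 mOsm/kg

Calculated osmolality = 2·Na + glucose/18 + urea
= 2·145 + 102/18 + 3.6
= 290 + 5.67 + 3.60
= 299.27 mOsm/kg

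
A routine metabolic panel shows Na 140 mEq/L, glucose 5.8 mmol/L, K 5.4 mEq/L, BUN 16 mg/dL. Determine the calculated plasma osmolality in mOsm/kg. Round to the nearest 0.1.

Calculated osmolality = 2·Na + glucose + BUN/2.8
= 2·140 + 5.8 + 16/2.8
= 280 + 5.80 + 5.71
= 291.51 mOsm/kg

291.5 mOsm/kg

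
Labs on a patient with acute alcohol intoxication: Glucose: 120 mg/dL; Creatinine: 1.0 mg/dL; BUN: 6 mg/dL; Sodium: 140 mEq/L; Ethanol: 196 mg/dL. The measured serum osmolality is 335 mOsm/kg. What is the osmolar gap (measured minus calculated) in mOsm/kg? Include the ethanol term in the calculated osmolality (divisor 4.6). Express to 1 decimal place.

3.6 mOsm/kg

Calculated osmolality = 2·Na + glucose/18 + BUN/2.8 + ethanol/4.6
= 2·140 + 120/18 + 6/2.8 + 196/4.6
= 280 + 6.67 + 2.14 + 42.61
= 331.42 mOsm/kg ≈ 331.4 mOsm/kg
Osmolar gap = measured − calculated = 335 − 331.4 = 3.6 mOsm/kg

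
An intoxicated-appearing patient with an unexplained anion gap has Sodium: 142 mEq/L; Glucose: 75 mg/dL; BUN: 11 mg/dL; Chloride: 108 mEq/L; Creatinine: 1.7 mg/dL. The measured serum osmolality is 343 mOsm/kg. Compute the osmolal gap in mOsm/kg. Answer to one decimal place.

Calculated osmolality = 2·Na + glucose/18 + BUN/2.8
= 2·142 + 75/18 + 11/2.8
= 284 + 4.17 + 3.93
= 292.1 mOsm/kg ≈ 292.1 mOsm/kg
Osmolar gap = measured − calculated = 343 − 292.1 = 50.9 mOsm/kg

50.9 mOsm/kg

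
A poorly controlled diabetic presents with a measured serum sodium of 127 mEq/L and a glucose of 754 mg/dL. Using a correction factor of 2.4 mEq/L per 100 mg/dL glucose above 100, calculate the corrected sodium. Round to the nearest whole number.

Corrected Na = measured Na + 2.4 · (glucose − 100)/100
= 127 + 2.4 · (754 − 100)/100
= 127 + 15.7
= 142.7 mEq/L

143 mEq/L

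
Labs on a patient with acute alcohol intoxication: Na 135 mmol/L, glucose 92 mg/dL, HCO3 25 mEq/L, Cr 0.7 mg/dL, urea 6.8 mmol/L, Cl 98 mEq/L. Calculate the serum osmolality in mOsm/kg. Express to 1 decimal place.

281.9 mOsm/kg

Calculated osmolality = 2·Na + glucose/18 + urea
= 2·135 + 92/18 + 6.8
= 270 + 5.11 + 6.80
= 281.91 mOsm/kg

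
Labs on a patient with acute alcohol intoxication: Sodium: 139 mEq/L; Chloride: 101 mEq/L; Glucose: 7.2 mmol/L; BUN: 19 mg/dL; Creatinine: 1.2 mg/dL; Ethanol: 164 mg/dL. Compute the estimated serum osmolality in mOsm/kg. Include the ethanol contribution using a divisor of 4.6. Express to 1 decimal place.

Calculated osmolality = 2·Na + glucose + BUN/2.8 + ethanol/4.6
= 2·139 + 7.2 + 19/2.8 + 164/4.6
= 278 + 7.20 + 6.79 + 35.65
= 327.64 mOsm/kg

327.6 mOsm/kg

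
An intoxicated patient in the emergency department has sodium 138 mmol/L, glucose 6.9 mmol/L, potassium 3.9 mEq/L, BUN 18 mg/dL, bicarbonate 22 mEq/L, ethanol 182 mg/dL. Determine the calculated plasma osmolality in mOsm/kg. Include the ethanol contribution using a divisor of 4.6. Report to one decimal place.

328.9 mOsm/kg

Calculated osmolality = 2·Na + glucose + BUN/2.8 + ethanol/4.6
= 2·138 + 6.9 + 18/2.8 + 182/4.6
= 276 + 6.90 + 6.43 + 39.57
= 328.9 mOsm/kg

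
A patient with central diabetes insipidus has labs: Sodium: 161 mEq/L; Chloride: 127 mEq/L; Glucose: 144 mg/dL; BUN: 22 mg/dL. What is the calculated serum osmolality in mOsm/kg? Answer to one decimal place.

Calculated osmolality = 2·Na + glucose/18 + BUN/2.8
= 2·161 + 144/18 + 22/2.8
= 322 + 8 + 7.86
= 337.86 mOsm/kg

337.9 mOsm/kg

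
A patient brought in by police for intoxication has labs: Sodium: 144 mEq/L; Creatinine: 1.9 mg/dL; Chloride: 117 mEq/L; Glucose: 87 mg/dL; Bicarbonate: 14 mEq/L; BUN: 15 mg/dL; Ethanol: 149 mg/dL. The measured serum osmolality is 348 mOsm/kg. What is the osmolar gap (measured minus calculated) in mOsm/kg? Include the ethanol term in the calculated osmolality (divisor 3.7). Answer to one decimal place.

Calculated osmolality = 2·Na + glucose/18 + BUN/2.8 + ethanol/3.7
= 2·144 + 87/18 + 15/2.8 + 149/3.7
= 288 + 4.83 + 5.36 + 40.27
= 338.46 mOsm/kg ≈ 338.5 mOsm/kg
Osmolar gap = measured − calculated = 348 − 338.5 = 9.5 mOsm/kg

9.5 mOsm/kg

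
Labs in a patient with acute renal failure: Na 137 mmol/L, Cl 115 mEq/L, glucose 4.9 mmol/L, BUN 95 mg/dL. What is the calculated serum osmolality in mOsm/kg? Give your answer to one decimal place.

Calculated osmolality = 2·Na + glucose + BUN/2.8
= 2·137 + 4.9 + 95/2.8
= 274 + 4.90 + 33.93
= 312.83 mOsm/kg

312.8 mOsm/kg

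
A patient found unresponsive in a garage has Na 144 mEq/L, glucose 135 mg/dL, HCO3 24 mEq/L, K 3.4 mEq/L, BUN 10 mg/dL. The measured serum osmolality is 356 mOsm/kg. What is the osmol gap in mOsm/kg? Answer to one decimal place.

Calculated osmolality = 2·Na + glucose/18 + BUN/2.8
= 2·144 + 135/18 + 10/2.8
= 288 + 7.50 + 3.57
= 299.07 mOsm/kg ≈ 299.1 mOsm/kg
Osmolar gap = measured − calculated = 356 − 299.1 = 56.9 mOsm/kg

56.9 mOsm/kg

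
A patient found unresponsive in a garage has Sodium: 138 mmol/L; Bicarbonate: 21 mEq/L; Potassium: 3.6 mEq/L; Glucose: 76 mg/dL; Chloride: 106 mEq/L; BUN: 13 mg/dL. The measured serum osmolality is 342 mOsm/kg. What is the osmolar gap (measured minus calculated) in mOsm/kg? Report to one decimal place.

Calculated osmolality = 2·Na + glucose/18 + BUN/2.8
= 2·138 + 76/18 + 13/2.8
= 276 + 4.22 + 4.64
= 284.86 mOsm/kg ≈ 284.9 mOsm/kg
Osmolar gap = measured − calculated = 342 − 284.9 = 57.1 mOsm/kg

57.1 mOsm/kg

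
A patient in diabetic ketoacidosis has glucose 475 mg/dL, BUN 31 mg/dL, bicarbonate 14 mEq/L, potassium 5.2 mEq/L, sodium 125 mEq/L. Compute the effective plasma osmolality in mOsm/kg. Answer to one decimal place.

276.4 mOsm/kg

Effective osmolality excludes urea (freely permeant across cell membranes):
2·Na + glucose/18
= 2·125 + 475/18
= 250 + 26.39
= 276.39 mOsm/kg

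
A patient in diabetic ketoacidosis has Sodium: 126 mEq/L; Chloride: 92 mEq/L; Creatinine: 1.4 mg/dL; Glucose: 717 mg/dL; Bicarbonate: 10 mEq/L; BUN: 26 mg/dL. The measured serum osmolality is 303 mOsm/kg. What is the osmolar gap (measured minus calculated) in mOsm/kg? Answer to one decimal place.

1.9 mOsm/kg

Calculated osmolality = 2·Na + glucose/18 + BUN/2.8
= 2·126 + 717/18 + 26/2.8
= 252 + 39.83 + 9.29
= 301.12 mOsm/kg ≈ 301.1 mOsm/kg
Osmolar gap = measured − calculated = 303 − 301.1 = 1.9 mOsm/kg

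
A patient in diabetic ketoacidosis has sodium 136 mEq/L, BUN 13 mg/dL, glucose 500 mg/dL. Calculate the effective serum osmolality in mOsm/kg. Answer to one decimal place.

Effective osmolality excludes urea (freely permeant across cell membranes):
2·Na + glucose/18
= 2·136 + 500/18
= 272 + 27.78
= 299.78 mOsm/kg

299.8 mOsm/kg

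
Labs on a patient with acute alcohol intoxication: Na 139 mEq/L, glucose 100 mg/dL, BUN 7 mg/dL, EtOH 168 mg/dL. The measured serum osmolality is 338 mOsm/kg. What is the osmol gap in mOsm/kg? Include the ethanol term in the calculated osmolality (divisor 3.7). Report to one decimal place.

Calculated osmolality = 2·Na + glucose/18 + BUN/2.8 + ethanol/3.7
= 2·139 + 100/18 + 7/2.8 + 168/3.7
= 278 + 5.56 + 2.50 + 45.41
= 331.47 mOsm/kg ≈ 331.5 mOsm/kg
Osmolar gap = measured − calculated = 338 − 331.5 = 6.5 mOsm/kg

6.5 mOsm/kg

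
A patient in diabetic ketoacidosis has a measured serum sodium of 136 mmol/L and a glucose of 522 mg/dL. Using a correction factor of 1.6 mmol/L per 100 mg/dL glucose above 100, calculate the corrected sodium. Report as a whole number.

Corrected Na = measured Na + 1.6 · (glucose − 100)/100
= 136 + 1.6 · (522 − 100)/100
= 136 + 6.8
= 142.8 mmol/L

143 mmol/L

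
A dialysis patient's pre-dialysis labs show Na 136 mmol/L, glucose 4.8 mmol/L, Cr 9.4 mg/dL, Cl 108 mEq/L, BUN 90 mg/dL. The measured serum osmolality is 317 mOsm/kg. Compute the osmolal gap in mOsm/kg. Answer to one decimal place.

Calculated osmolality = 2·Na + glucose + BUN/2.8
= 2·136 + 4.8 + 90/2.8
= 272 + 4.80 + 32.14
= 308.94 mOsm/kg ≈ 308.9 mOsm/kg
Osmolar gap = measured − calculated = 317 − 308.9 = 8.1 mOsm/kg

8.1 mOsm/kg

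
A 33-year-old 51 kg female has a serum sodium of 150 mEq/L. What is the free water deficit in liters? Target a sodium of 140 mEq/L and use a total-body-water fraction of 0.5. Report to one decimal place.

TBW = 0.5 · 51 = 25.5 L
Free water deficit = TBW · (Na/140 − 1)
= 25.5 · (150/140 − 1)
= 25.5 · 0.0714
= 1.82 L

1.8 L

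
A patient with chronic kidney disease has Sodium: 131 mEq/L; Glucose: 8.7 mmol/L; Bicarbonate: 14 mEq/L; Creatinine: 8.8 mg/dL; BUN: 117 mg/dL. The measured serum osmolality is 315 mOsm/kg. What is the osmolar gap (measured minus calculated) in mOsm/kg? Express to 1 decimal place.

Calculated osmolality = 2·Na + glucose + BUN/2.8
= 2·131 + 8.7 + 117/2.8
= 262 + 8.70 + 41.79
= 312.49 mOsm/kg ≈ 312.5 mOsm/kg
Osmolar gap = measured − calculated = 315 − 312.5 = 2.5 mOsm/kg

2.5 mOsm/kg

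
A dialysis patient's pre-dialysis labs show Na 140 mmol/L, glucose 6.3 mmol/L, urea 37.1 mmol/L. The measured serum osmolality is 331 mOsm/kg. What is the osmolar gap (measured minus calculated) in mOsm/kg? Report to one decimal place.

Calculated osmolality = 2·Na + glucose + urea
= 2·140 + 6.3 + 37.1
= 280 + 6.30 + 37.10
= 323.4 mOsm/kg ≈ 323.4 mOsm/kg
Osmolar gap = measured − calculated = 331 − 323.4 = 7.6 mOsm/kg

7.6 mOsm/kg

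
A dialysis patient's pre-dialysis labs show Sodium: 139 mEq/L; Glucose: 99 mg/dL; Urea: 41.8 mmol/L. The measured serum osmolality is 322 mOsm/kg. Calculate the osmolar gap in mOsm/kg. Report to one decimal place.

-3.3 mOsm/kg

Calculated osmolality = 2·Na + glucose/18 + urea
= 2·139 + 99/18 + 41.8
= 278 + 5.50 + 41.80
= 325.3 mOsm/kg ≈ 325.3 mOsm/kg
Osmolar gap = measured − calculated = 322 − 325.3 = -3.3 mOsm/kg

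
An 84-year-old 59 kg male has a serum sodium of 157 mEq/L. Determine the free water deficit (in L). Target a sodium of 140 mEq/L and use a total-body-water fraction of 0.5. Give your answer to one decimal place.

TBW = 0.5 · 59 = 29.5 L
Free water deficit = TBW · (Na/140 − 1)
= 29.5 · (157/140 − 1)
= 29.5 · 0.1214
= 3.58 L

3.6 L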